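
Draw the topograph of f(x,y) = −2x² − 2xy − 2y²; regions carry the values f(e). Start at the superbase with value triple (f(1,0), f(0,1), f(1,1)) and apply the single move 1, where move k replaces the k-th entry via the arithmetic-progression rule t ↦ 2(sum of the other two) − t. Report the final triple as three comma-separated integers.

start (-2,-2,-6) = (f(1,0),f(0,1),f(1,1))
replace slot 1: 2·((-2)+(-6)) − (-2) = -14 → (-14,-2,-6)

-14,-2,-6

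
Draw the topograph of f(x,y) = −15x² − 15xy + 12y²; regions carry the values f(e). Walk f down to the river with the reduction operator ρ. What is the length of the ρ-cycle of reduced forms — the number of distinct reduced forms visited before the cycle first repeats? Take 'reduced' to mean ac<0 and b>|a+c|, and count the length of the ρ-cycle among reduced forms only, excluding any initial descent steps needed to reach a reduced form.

D = 945, ⌊√D⌋ = 30
descent: ρ → (12,15,-15)  [lands on river]
river: ρ → (-15,15,12)
river: ρ → (12,9,-18)
river: ρ → (-18,27,3)
river: ρ → (3,27,-18)
river: ρ → (-18,9,12)
ρ-cycle length = 6 (tail of 1 descent step not counted)

6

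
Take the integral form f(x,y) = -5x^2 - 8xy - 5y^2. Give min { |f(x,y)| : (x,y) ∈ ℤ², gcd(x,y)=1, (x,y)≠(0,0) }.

translate: b→-2 (≡8 mod 10), so (5,8,5)→(5,-2,2)
flip: (5,-2,2)→(2,2,5)
reduced (well bottom): (2,2,5) with a≤c, −a<b≤a
well minimum |f| = |-2| = 2 (negative-definite)

2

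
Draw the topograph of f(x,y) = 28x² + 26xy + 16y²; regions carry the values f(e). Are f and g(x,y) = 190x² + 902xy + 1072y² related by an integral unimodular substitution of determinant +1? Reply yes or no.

D₁ = -1116, D₂ = -1116
f: flip: (28,26,16)→(16,-26,28)
f: translate: b→6 (≡-26 mod 32), so (16,-26,28)→(16,6,18)
f: reduced (well bottom): (16,6,18) with a≤c, −a<b≤a
g: translate: b→142 (≡902 mod 380), so (190,902,1072)→(190,142,28)
g: flip: (190,142,28)→(28,-142,190)
g: translate: b→26 (≡-142 mod 56), so (28,-142,190)→(28,26,16)
g: flip: (28,26,16)→(16,-26,28)
g: translate: b→6 (≡-26 mod 32), so (16,-26,28)→(16,6,18)
g: reduced (well bottom): (16,6,18) with a≤c, −a<b≤a
reduced forms (16, 6, 18) vs (16, 6, 18) ⇒ equivalent

yes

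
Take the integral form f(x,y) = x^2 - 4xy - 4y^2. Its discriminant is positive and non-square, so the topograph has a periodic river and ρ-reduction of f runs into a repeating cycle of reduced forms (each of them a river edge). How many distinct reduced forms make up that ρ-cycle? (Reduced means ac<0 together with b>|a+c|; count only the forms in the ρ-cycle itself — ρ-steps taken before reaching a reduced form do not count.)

D = 32, ⌊√D⌋ = 5
descent: ρ → (-4,4,1)  [lands on river]
river: ρ → (1,4,-4)
ρ-cycle length = 2 (tail of 1 descent step not counted)

2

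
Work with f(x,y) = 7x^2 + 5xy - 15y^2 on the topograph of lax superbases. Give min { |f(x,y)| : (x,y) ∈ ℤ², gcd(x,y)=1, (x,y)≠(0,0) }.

descent: ρ → (-15,-5,7)
descent: ρ → (7,19,-3)  [lands on river]
river: ρ → (-3,17,13)
river: ρ → (13,9,-7)
river: ρ → (-7,19,3)
river: ρ → (3,17,-13)
river: ρ → (-13,9,7)
closes: descent 2, river 6
min |a| on river = 3

3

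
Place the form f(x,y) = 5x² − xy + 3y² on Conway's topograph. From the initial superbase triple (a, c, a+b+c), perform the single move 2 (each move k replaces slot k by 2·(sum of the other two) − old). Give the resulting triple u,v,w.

start (5,3,7) = (f(1,0),f(0,1),f(1,1))
replace slot 2: 2·(5+7) − 3 = 21 → (5,21,7)

5,21,7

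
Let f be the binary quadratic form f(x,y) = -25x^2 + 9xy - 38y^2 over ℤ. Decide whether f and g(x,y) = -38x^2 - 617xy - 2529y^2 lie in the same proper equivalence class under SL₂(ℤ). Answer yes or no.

D₁ = -3719, D₂ = -3719
f is negative-definite; reduce −f:
−f: reduced (well bottom): (25,-9,38) with a≤c, −a<b≤a
flip sign back: reduced form of f is (-25,9,-38)
g is negative-definite; reduce −g:
−g: translate: b→9 (≡617 mod 76), so (38,617,2529)→(38,9,25)
−g: flip: (38,9,25)→(25,-9,38)
−g: reduced (well bottom): (25,-9,38) with a≤c, −a<b≤a
flip sign back: reduced form of g is (-25,9,-38)
reduced forms (-25, 9, -38) vs (-25, 9, -38) ⇒ equivalent

yes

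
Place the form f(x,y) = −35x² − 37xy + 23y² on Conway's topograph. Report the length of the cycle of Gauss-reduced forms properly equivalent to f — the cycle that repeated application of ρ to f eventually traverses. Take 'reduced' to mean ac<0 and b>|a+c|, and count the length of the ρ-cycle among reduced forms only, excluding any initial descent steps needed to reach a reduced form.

D = 4589, ⌊√D⌋ = 67
descent: ρ → (23,37,-35)  [lands on river]
river: ρ → (-35,33,25)
river: ρ → (25,67,-1)
river: ρ → (-1,67,25)
river: ρ → (25,33,-35)
river: ρ → (-35,37,23)
river: ρ → (23,55,-17)
river: ρ → (-17,47,35)
river: ρ → (35,23,-29)
river: ρ → (-29,35,29)
river: ρ → (29,23,-35)
river: ρ → (-35,47,17)
river: ρ → (17,55,-23)
river: ρ → (-23,37,35)
river: ρ → (35,33,-25)
river: ρ → (-25,67,1)
river: ρ → (1,67,-25)
river: ρ → (-25,33,35)
river: ρ → (35,37,-23)
river: ρ → (-23,55,17)
river: ρ → (17,47,-35)
river: ρ → (-35,23,29)
river: ρ → (29,35,-29)
river: ρ → (-29,23,35)
river: ρ → (35,47,-17)
river: ρ → (-17,55,23)
ρ-cycle length = 26 (tail of 1 descent step not counted)

26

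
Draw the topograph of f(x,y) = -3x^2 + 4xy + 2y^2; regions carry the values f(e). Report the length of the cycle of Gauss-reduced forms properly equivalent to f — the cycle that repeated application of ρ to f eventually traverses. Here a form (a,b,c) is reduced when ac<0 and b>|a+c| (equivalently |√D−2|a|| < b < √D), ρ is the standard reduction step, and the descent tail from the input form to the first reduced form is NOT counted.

D = 40, ⌊√D⌋ = 6
river: ρ → (2,4,-3)
river: ρ → (-3,2,3)
river: ρ → (3,4,-2)
river: ρ → (-2,4,3)
river: ρ → (3,2,-3)
river: ρ → (-3,4,2)
ρ-cycle length = 6 (tail of 0 descent steps not counted)

6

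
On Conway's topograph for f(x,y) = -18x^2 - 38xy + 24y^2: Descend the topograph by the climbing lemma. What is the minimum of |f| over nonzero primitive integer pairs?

descent: ρ → (24,38,-18)  [lands on river]
river: ρ → (-18,34,28)
river: ρ → (28,22,-24)
river: ρ → (-24,26,26)
river: ρ → (26,26,-24)
river: ρ → (-24,22,28)
river: ρ → (28,34,-18)
river: ρ → (-18,38,24)
river: ρ → (24,10,-32)
river: ρ → (-32,54,2)
river: ρ → (2,54,-32)
river: ρ → (-32,10,24)
closes: descent 1, river 12
min |a| on river = 2

2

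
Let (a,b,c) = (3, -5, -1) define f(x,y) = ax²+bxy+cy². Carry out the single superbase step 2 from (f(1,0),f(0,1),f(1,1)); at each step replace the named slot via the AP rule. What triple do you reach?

start (3,-1,-3) = (f(1,0),f(0,1),f(1,1))
replace slot 2: 2·(3+(-3)) − (-1) = 1 → (3,1,-3)

3,1,-3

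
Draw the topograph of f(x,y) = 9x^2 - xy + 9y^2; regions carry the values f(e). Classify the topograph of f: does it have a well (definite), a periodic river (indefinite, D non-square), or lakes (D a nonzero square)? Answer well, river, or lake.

D = b²−4ac = (-1)² − 4·9·9 = -323
D < 0 ⇒ definite ⇒ every region one sign ⇒ single well

well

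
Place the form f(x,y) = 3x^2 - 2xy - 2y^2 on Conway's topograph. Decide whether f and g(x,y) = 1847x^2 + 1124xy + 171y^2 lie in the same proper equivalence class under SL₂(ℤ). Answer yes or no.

D₁ = 28, D₂ = 28
river cycle of f (length 4): (-2, 2, 3), (3, 4, -1), (-1, 4, 3), (3, 2, -2)
river cycle of g (length 4): (3, 4, -1), (-1, 4, 3), (3, 2, -2), (-2, 2, 3)
cycles coincide ⇒ equivalent

yes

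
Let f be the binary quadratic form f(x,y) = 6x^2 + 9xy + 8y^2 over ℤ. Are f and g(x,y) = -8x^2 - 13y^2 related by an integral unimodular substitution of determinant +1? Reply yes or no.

D₁ = -111, D₂ = -416
discriminants differ ⇒ not SL₂(ℤ)-equivalent

no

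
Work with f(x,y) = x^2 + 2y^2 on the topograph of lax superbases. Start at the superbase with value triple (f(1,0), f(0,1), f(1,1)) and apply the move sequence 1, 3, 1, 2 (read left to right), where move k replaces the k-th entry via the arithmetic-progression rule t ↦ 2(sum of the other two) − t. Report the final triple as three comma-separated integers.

start (1,2,3) = (f(1,0),f(0,1),f(1,1))
replace slot 1: 2·(2+3) − 1 = 9 → (9,2,3)
replace slot 3: 2·(9+2) − 3 = 19 → (9,2,19)
replace slot 1: 2·(2+19) − 9 = 33 → (33,2,19)
replace slot 2: 2·(33+19) − 2 = 102 → (33,102,19)

33,102,19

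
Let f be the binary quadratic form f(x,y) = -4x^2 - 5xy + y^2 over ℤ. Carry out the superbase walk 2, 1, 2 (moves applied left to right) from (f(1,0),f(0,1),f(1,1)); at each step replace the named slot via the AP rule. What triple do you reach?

start (-4,1,-8) = (f(1,0),f(0,1),f(1,1))
replace slot 2: 2·((-4)+(-8)) − 1 = -25 → (-4,-25,-8)
replace slot 1: 2·((-25)+(-8)) − (-4) = -62 → (-62,-25,-8)
replace slot 2: 2·((-62)+(-8)) − (-25) = -115 → (-62,-115,-8)

-62,-115,-8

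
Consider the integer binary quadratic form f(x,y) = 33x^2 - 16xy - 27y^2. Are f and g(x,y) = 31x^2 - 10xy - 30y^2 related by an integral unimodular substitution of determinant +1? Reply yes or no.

D₁ = 3820, D₂ = 3820
river cycle of f (length 24): (-27, 16, 33), (33, 50, -10), (-10, 50, 33), (33, 16, -27), (-27, 38, 22), (22, 50, -15), (-15, 40, 37), (37, 34, -18), (-18, 38, 33), (33, 28, -23), … (14 more)
river cycle of g (length 16): (-30, 10, 31), (31, 52, -9), (-9, 56, 19), (19, 58, -6), (-6, 50, 55), (55, 60, -1), (-1, 60, 55), (55, 50, -6), (-6, 58, 19), (19, 56, -9), … (6 more)
cycles differ ⇒ inequivalent

no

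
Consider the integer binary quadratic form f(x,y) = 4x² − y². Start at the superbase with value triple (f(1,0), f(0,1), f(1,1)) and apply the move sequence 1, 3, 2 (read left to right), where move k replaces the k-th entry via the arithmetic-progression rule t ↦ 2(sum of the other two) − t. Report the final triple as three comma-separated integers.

start (4,-1,3) = (f(1,0),f(0,1),f(1,1))
replace slot 1: 2·((-1)+3) − 4 = 0 → (0,-1,3)
replace slot 3: 2·(0+(-1)) − 3 = -5 → (0,-1,-5)
replace slot 2: 2·(0+(-5)) − (-1) = -9 → (0,-9,-5)

0,-9,-5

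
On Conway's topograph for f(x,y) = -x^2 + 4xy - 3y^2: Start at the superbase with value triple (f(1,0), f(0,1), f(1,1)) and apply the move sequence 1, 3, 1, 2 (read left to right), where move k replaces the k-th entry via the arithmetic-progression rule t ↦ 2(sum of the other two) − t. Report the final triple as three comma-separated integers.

start (-1,-3,0) = (f(1,0),f(0,1),f(1,1))
replace slot 1: 2·((-3)+0) − (-1) = -5 → (-5,-3,0)
replace slot 3: 2·((-5)+(-3)) − 0 = -16 → (-5,-3,-16)
replace slot 1: 2·((-3)+(-16)) − (-5) = -33 → (-33,-3,-16)
replace slot 2: 2·((-33)+(-16)) − (-3) = -95 → (-33,-95,-16)

-33,-95,-16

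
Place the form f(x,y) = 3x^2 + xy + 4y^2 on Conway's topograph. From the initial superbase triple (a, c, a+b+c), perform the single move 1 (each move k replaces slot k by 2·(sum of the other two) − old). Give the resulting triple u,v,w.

start (3,4,8) = (f(1,0),f(0,1),f(1,1))
replace slot 1: 2·(4+8) − 3 = 21 → (21,4,8)

21,4,8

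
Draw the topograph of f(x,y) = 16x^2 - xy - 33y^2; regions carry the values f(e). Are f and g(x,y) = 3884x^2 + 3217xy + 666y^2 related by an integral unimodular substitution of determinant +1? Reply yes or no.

D₁ = 2113, D₂ = 2113
river cycle of f (length 94): (16, 31, -18), (-18, 41, 6), (6, 43, -11), (-11, 45, 2), (2, 43, -33), (-33, 23, 12), (12, 25, -31), (-31, 37, 6), (6, 35, -37), (-37, 39, 4), … (84 more)
river cycle of g (length 94): (16, 31, -18), (-18, 41, 6), (6, 43, -11), (-11, 45, 2), (2, 43, -33), (-33, 23, 12), (12, 25, -31), (-31, 37, 6), (6, 35, -37), (-37, 39, 4), … (84 more)
cycles coincide ⇒ equivalent

yes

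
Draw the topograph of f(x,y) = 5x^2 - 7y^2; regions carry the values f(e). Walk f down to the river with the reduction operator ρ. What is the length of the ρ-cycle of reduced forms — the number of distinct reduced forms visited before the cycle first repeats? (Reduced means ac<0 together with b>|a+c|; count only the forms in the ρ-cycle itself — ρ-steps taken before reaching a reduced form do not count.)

D = 140, ⌊√D⌋ = 11
descent: ρ → (-7,0,5)
descent: ρ → (5,10,-2)  [lands on river]
river: ρ → (-2,10,5)
ρ-cycle length = 2 (tail of 2 descent steps not counted)

2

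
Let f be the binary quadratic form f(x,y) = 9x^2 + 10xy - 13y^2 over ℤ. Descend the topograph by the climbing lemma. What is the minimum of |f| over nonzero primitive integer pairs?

river: ρ → (-13,16,6)
river: ρ → (6,20,-7)
river: ρ → (-7,22,3)
river: ρ → (3,20,-14)
river: ρ → (-14,8,9)
river: ρ → (9,10,-13)
closes: descent 0, river 6
min |a| on river = 3

3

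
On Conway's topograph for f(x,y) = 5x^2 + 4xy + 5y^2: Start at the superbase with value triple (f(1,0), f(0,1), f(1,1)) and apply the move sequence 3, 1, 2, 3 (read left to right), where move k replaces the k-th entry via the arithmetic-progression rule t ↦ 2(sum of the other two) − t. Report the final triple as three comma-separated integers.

start (5,5,14) = (f(1,0),f(0,1),f(1,1))
replace slot 3: 2·(5+5) − 14 = 6 → (5,5,6)
replace slot 1: 2·(5+6) − 5 = 17 → (17,5,6)
replace slot 2: 2·(17+6) − 5 = 41 → (17,41,6)
replace slot 3: 2·(17+41) − 6 = 110 → (17,41,110)

17,41,110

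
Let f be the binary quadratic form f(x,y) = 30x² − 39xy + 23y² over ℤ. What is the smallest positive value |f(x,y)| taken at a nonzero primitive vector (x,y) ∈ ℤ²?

translate: b→21 (≡-39 mod 60), so (30,-39,23)→(30,21,14)
flip: (30,21,14)→(14,-21,30)
translate: b→7 (≡-21 mod 28), so (14,-21,30)→(14,7,23)
reduced (well bottom): (14,7,23) with a≤c, −a<b≤a
well minimum = a = 14

14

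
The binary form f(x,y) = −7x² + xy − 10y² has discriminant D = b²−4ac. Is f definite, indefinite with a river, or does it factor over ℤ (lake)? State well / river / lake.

D = b²−4ac = 1² − 4·(-7)·(-10) = -279
D < 0 ⇒ definite ⇒ every region one sign ⇒ single well

well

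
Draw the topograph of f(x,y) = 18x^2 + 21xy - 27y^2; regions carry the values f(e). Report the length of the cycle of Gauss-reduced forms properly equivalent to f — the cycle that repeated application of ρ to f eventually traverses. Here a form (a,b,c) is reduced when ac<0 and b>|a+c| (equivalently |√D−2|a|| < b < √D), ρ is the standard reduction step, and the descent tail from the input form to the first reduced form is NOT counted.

D = 2385, ⌊√D⌋ = 48
river: ρ → (-27,33,12)
river: ρ → (12,39,-18)
river: ρ → (-18,33,18)
river: ρ → (18,39,-12)
river: ρ → (-12,33,27)
river: ρ → (27,21,-18)
river: ρ → (-18,15,30)
river: ρ → (30,45,-3)
river: ρ → (-3,45,30)
river: ρ → (30,15,-18)
river: ρ → (-18,21,27)
river: ρ → (27,33,-12)
river: ρ → (-12,39,18)
river: ρ → (18,33,-18)
river: ρ → (-18,39,12)
river: ρ → (12,33,-27)
river: ρ → (-27,21,18)
river: ρ → (18,15,-30)
river: ρ → (-30,45,3)
river: ρ → (3,45,-30)
river: ρ → (-30,15,18)
river: ρ → (18,21,-27)
ρ-cycle length = 22 (tail of 0 descent steps not counted)

22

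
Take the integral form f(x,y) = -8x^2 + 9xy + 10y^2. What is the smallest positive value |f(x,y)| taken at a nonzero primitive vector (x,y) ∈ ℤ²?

river: ρ → (10,11,-7)
river: ρ → (-7,17,4)
river: ρ → (4,15,-11)
river: ρ → (-11,7,8)
river: ρ → (8,9,-10)
river: ρ → (-10,11,7)
river: ρ → (7,17,-4)
river: ρ → (-4,15,11)
river: ρ → (11,7,-8)
river: ρ → (-8,9,10)
closes: descent 0, river 10
min |a| on river = 4

4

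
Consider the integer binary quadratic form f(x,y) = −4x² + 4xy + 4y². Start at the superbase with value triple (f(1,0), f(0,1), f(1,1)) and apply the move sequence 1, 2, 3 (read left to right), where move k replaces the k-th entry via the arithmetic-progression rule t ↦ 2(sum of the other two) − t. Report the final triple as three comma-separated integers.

start (-4,4,4) = (f(1,0),f(0,1),f(1,1))
replace slot 1: 2·(4+4) − (-4) = 20 → (20,4,4)
replace slot 2: 2·(20+4) − 4 = 44 → (20,44,4)
replace slot 3: 2·(20+44) − 4 = 124 → (20,44,124)

20,44,124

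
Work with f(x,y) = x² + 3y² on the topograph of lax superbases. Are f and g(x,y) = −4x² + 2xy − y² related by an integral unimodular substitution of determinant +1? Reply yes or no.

D₁ = -12, D₂ = -12
f: reduced (well bottom): (1,0,3) with a≤c, −a<b≤a
g is negative-definite; reduce −g:
−g: flip: (4,-2,1)→(1,2,4)
−g: translate: b→0 (≡2 mod 2), so (1,2,4)→(1,0,3)
−g: reduced (well bottom): (1,0,3) with a≤c, −a<b≤a
flip sign back: reduced form of g is (-1,0,-3)
reduced forms (1, 0, 3) vs (-1, 0, -3) ⇒ inequivalent

no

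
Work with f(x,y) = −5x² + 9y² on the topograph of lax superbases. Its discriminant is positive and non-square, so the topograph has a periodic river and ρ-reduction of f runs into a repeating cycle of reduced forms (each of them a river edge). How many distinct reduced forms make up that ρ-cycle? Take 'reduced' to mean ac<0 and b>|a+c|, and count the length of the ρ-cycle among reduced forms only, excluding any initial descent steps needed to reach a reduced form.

D = 180, ⌊√D⌋ = 13
descent: ρ → (9,0,-5)
descent: ρ → (-5,10,4)  [lands on river]
river: ρ → (4,6,-9)
river: ρ → (-9,12,1)
river: ρ → (1,12,-9)
river: ρ → (-9,6,4)
river: ρ → (4,10,-5)
ρ-cycle length = 6 (tail of 2 descent steps not counted)

6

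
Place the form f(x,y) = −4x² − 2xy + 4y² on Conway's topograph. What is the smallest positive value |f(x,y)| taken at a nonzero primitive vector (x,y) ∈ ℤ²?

descent: ρ → (4,2,-4)  [lands on river]
river: ρ → (-4,6,2)
river: ρ → (2,6,-4)
river: ρ → (-4,2,4)
river: ρ → (4,6,-2)
river: ρ → (-2,6,4)
closes: descent 1, river 6
min |a| on river = 2

2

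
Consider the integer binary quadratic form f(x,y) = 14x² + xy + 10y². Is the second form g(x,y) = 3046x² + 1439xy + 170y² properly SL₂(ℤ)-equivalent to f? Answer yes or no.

D₁ = -559, D₂ = -559
f: flip: (14,1,10)→(10,-1,14)
f: reduced (well bottom): (10,-1,14) with a≤c, −a<b≤a
g: flip: (3046,1439,170)→(170,-1439,3046)
g: translate: b→-79 (≡-1439 mod 340), so (170,-1439,3046)→(170,-79,10)
g: flip: (170,-79,10)→(10,79,170)
g: translate: b→-1 (≡79 mod 20), so (10,79,170)→(10,-1,14)
g: reduced (well bottom): (10,-1,14) with a≤c, −a<b≤a
reduced forms (10, -1, 14) vs (10, -1, 14) ⇒ equivalent

yes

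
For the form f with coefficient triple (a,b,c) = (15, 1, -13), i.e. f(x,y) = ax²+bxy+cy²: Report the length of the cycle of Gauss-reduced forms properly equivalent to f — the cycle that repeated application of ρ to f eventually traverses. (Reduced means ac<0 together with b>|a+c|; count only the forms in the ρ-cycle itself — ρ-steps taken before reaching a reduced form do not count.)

D = 781, ⌊√D⌋ = 27
descent: ρ → (-13,25,3)  [lands on river]
river: ρ → (3,23,-21)
river: ρ → (-21,19,5)
river: ρ → (5,21,-17)
river: ρ → (-17,13,9)
river: ρ → (9,23,-7)
river: ρ → (-7,19,15)
river: ρ → (15,11,-11)
river: ρ → (-11,11,15)
river: ρ → (15,19,-7)
river: ρ → (-7,23,9)
river: ρ → (9,13,-17)
river: ρ → (-17,21,5)
river: ρ → (5,19,-21)
river: ρ → (-21,23,3)
river: ρ → (3,25,-13)
river: ρ → (-13,27,1)
river: ρ → (1,27,-13)
ρ-cycle length = 18 (tail of 1 descent step not counted)

18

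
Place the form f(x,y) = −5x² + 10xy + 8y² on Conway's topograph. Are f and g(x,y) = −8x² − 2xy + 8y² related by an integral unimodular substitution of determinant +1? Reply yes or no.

D₁ = 260, D₂ = 260
river cycle of f (length 10): (8, 6, -7), (-7, 8, 7), (7, 6, -8), (-8, 10, 5), (5, 10, -8), (-8, 6, 7), (7, 8, -7), (-7, 6, 8), (8, 10, -5), (-5, 10, 8)
river cycle of g (length 6): (8, 2, -8), (-8, 14, 2), (2, 14, -8), (-8, 2, 8), (8, 14, -2), (-2, 14, 8)
cycles differ ⇒ inequivalent

no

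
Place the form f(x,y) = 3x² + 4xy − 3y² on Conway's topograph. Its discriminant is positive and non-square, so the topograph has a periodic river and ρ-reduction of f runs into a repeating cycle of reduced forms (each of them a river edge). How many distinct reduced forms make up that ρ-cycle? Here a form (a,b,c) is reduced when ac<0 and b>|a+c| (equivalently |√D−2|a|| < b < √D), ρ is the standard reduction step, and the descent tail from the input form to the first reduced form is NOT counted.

D = 52, ⌊√D⌋ = 7
river: ρ → (-3,2,4)
river: ρ → (4,6,-1)
river: ρ → (-1,6,4)
river: ρ → (4,2,-3)
river: ρ → (-3,4,3)
river: ρ → (3,2,-4)
river: ρ → (-4,6,1)
river: ρ → (1,6,-4)
river: ρ → (-4,2,3)
river: ρ → (3,4,-3)
ρ-cycle length = 10 (tail of 0 descent steps not counted)

10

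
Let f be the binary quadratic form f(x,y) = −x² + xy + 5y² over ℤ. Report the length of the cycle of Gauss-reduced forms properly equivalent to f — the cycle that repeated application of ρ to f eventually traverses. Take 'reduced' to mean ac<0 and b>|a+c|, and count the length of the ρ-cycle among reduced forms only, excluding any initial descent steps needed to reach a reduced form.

D = 21, ⌊√D⌋ = 4
descent: ρ → (5,-1,-1)
descent: ρ → (-1,3,3)  [lands on river]
river: ρ → (3,3,-1)
ρ-cycle length = 2 (tail of 2 descent steps not counted)

2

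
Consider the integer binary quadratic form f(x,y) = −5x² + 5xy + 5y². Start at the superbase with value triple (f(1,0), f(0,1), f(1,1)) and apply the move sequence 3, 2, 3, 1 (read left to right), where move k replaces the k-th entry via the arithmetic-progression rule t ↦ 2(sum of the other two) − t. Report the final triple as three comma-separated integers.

start (-5,5,5) = (f(1,0),f(0,1),f(1,1))
replace slot 3: 2·((-5)+5) − 5 = -5 → (-5,5,-5)
replace slot 2: 2·((-5)+(-5)) − 5 = -25 → (-5,-25,-5)
replace slot 3: 2·((-5)+(-25)) − (-5) = -55 → (-5,-25,-55)
replace slot 1: 2·((-25)+(-55)) − (-5) = -155 → (-155,-25,-55)

-155,-25,-55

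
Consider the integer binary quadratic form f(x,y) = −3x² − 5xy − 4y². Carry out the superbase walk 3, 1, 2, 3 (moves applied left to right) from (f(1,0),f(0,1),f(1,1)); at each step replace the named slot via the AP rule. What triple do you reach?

start (-3,-4,-12) = (f(1,0),f(0,1),f(1,1))
replace slot 3: 2·((-3)+(-4)) − (-12) = -2 → (-3,-4,-2)
replace slot 1: 2·((-4)+(-2)) − (-3) = -9 → (-9,-4,-2)
replace slot 2: 2·((-9)+(-2)) − (-4) = -18 → (-9,-18,-2)
replace slot 3: 2·((-9)+(-18)) − (-2) = -52 → (-9,-18,-52)

-9,-18,-52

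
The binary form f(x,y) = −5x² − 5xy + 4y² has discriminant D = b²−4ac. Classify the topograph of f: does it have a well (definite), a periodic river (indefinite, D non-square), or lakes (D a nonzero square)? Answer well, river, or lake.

D = b²−4ac = (-5)² − 4·(-5)·4 = 105
D > 0 non-square ⇒ indefinite ⇒ periodic river

river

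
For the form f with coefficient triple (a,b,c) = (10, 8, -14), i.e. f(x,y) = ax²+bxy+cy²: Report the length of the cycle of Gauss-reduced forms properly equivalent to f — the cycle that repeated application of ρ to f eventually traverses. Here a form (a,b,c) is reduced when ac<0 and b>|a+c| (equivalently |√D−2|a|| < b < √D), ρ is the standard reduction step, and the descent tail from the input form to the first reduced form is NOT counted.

D = 624, ⌊√D⌋ = 24
river: ρ → (-14,20,4)
river: ρ → (4,20,-14)
river: ρ → (-14,8,10)
river: ρ → (10,12,-12)
river: ρ → (-12,12,10)
river: ρ → (10,8,-14)
ρ-cycle length = 6 (tail of 0 descent steps not counted)

6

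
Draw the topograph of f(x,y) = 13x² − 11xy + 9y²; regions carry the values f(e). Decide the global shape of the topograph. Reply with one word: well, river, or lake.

D = b²−4ac = (-11)² − 4·13·9 = -347
D < 0 ⇒ definite ⇒ every region one sign ⇒ single well

well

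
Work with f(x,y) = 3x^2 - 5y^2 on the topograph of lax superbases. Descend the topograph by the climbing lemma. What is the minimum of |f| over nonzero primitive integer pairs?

descent: ρ → (-5,0,3)
descent: ρ → (3,6,-2)  [lands on river]
river: ρ → (-2,6,3)
closes: descent 2, river 2
min |a| on river = 2

2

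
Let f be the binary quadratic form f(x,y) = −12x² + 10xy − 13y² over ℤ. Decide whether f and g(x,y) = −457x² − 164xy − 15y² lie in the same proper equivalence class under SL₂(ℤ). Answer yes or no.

D₁ = -524, D₂ = -524
f is negative-definite; reduce −f:
−f: reduced (well bottom): (12,-10,13) with a≤c, −a<b≤a
flip sign back: reduced form of f is (-12,10,-13)
g is negative-definite; reduce −g:
−g: flip: (457,164,15)→(15,-164,457)
−g: translate: b→-14 (≡-164 mod 30), so (15,-164,457)→(15,-14,12)
−g: flip: (15,-14,12)→(12,14,15)
−g: translate: b→-10 (≡14 mod 24), so (12,14,15)→(12,-10,13)
−g: reduced (well bottom): (12,-10,13) with a≤c, −a<b≤a
flip sign back: reduced form of g is (-12,10,-13)
reduced forms (-12, 10, -13) vs (-12, 10, -13) ⇒ equivalent

yes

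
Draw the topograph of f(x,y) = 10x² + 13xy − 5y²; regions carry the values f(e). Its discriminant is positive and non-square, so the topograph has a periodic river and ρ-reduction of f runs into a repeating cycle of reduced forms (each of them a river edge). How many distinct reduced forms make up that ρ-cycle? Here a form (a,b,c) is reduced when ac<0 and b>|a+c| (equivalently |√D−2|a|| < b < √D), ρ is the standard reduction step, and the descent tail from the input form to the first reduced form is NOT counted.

D = 369, ⌊√D⌋ = 19
river: ρ → (-5,17,4)
river: ρ → (4,15,-9)
river: ρ → (-9,3,10)
river: ρ → (10,17,-2)
river: ρ → (-2,19,1)
river: ρ → (1,19,-2)
river: ρ → (-2,17,10)
river: ρ → (10,3,-9)
river: ρ → (-9,15,4)
river: ρ → (4,17,-5)
river: ρ → (-5,13,10)
river: ρ → (10,7,-8)
river: ρ → (-8,9,9)
river: ρ → (9,9,-8)
river: ρ → (-8,7,10)
river: ρ → (10,13,-5)
ρ-cycle length = 16 (tail of 0 descent steps not counted)

16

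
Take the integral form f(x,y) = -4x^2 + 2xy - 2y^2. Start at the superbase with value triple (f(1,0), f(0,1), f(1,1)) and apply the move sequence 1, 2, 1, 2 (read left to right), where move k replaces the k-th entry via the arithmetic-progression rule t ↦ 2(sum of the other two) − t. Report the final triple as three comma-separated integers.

start (-4,-2,-4) = (f(1,0),f(0,1),f(1,1))
replace slot 1: 2·((-2)+(-4)) − (-4) = -8 → (-8,-2,-4)
replace slot 2: 2·((-8)+(-4)) − (-2) = -22 → (-8,-22,-4)
replace slot 1: 2·((-22)+(-4)) − (-8) = -44 → (-44,-22,-4)
replace slot 2: 2·((-44)+(-4)) − (-22) = -74 → (-44,-74,-4)

-44,-74,-4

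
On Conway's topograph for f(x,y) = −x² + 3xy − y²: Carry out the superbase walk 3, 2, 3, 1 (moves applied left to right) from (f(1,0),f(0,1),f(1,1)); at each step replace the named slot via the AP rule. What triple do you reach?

start (-1,-1,1) = (f(1,0),f(0,1),f(1,1))
replace slot 3: 2·((-1)+(-1)) − 1 = -5 → (-1,-1,-5)
replace slot 2: 2·((-1)+(-5)) − (-1) = -11 → (-1,-11,-5)
replace slot 3: 2·((-1)+(-11)) − (-5) = -19 → (-1,-11,-19)
replace slot 1: 2·((-11)+(-19)) − (-1) = -59 → (-59,-11,-19)

-59,-11,-19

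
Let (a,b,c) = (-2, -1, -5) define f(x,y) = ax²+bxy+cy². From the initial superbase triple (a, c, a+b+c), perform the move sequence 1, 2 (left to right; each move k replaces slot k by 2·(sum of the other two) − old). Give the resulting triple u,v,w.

start (-2,-5,-8) = (f(1,0),f(0,1),f(1,1))
replace slot 1: 2·((-5)+(-8)) − (-2) = -24 → (-24,-5,-8)
replace slot 2: 2·((-24)+(-8)) − (-5) = -59 → (-24,-59,-8)

-24,-59,-8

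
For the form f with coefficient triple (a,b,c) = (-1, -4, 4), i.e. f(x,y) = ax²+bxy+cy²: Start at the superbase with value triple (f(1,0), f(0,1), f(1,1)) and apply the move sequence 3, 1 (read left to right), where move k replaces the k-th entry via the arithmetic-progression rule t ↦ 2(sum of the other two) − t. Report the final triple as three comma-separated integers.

start (-1,4,-1) = (f(1,0),f(0,1),f(1,1))
replace slot 3: 2·((-1)+4) − (-1) = 7 → (-1,4,7)
replace slot 1: 2·(4+7) − (-1) = 23 → (23,4,7)

23,4,7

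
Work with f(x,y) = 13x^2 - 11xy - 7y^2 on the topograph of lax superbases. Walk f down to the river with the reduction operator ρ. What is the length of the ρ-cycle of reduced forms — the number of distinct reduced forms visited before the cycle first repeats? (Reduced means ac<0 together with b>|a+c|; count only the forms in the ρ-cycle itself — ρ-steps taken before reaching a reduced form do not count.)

D = 485, ⌊√D⌋ = 22
descent: ρ → (-7,11,13)  [lands on river]
river: ρ → (13,15,-5)
river: ρ → (-5,15,13)
river: ρ → (13,11,-7)
river: ρ → (-7,17,7)
river: ρ → (7,11,-13)
river: ρ → (-13,15,5)
river: ρ → (5,15,-13)
river: ρ → (-13,11,7)
river: ρ → (7,17,-7)
ρ-cycle length = 10 (tail of 1 descent step not counted)

10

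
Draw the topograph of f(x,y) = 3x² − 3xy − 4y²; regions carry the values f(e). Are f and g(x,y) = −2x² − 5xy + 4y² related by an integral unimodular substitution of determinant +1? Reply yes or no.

D₁ = 57, D₂ = 57
river cycle of f (length 6): (-4, 3, 3), (3, 3, -4), (-4, 5, 2), (2, 7, -1), (-1, 7, 2), (2, 5, -4)
river cycle of g (length 6): (4, 5, -2), (-2, 7, 1), (1, 7, -2), (-2, 5, 4), (4, 3, -3), (-3, 3, 4)
cycles differ ⇒ inequivalent

no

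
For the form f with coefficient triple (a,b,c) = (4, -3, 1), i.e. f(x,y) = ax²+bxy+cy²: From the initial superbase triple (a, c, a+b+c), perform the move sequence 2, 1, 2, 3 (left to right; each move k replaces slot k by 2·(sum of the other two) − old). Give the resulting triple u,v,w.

start (4,1,2) = (f(1,0),f(0,1),f(1,1))
replace slot 2: 2·(4+2) − 1 = 11 → (4,11,2)
replace slot 1: 2·(11+2) − 4 = 22 → (22,11,2)
replace slot 2: 2·(22+2) − 11 = 37 → (22,37,2)
replace slot 3: 2·(22+37) − 2 = 116 → (22,37,116)

22,37,116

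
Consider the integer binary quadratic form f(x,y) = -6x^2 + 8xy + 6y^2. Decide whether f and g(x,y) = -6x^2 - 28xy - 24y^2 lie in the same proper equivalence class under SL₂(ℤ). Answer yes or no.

D₁ = 208, D₂ = 208
river cycle of f (length 10): (6, 4, -8), (-8, 12, 2), (2, 12, -8), (-8, 4, 6), (6, 8, -6), (-6, 4, 8), (8, 12, -2), (-2, 12, 8), (8, 4, -6), (-6, 8, 6)
river cycle of g (length 10): (-2, 12, 8), (8, 4, -6), (-6, 8, 6), (6, 4, -8), (-8, 12, 2), (2, 12, -8), (-8, 4, 6), (6, 8, -6), (-6, 4, 8), (8, 12, -2)
cycles coincide ⇒ equivalent

yes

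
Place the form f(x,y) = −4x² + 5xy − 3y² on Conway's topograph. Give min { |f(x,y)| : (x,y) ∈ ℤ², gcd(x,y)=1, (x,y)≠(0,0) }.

translate: b→3 (≡-5 mod 8), so (4,-5,3)→(4,3,2)
flip: (4,3,2)→(2,-3,4)
translate: b→1 (≡-3 mod 4), so (2,-3,4)→(2,1,3)
reduced (well bottom): (2,1,3) with a≤c, −a<b≤a
well minimum |f| = |-2| = 2 (negative-definite)

2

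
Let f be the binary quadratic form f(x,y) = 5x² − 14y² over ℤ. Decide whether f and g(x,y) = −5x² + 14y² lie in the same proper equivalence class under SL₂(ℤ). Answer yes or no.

D₁ = 280, D₂ = 280
river cycle of f (length 6): (5, 10, -9), (-9, 8, 6), (6, 16, -1), (-1, 16, 6), (6, 8, -9), (-9, 10, 5)
river cycle of g (length 6): (-5, 10, 9), (9, 8, -6), (-6, 16, 1), (1, 16, -6), (-6, 8, 9), (9, 10, -5)
cycles differ ⇒ inequivalent

no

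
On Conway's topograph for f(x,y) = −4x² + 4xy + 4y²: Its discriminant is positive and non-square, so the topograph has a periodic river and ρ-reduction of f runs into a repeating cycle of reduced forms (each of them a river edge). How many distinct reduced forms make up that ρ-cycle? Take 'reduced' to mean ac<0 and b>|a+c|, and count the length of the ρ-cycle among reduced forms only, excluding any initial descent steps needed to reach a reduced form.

D = 80, ⌊√D⌋ = 8
river: ρ → (4,4,-4)
river: ρ → (-4,4,4)
ρ-cycle length = 2 (tail of 0 descent steps not counted)

2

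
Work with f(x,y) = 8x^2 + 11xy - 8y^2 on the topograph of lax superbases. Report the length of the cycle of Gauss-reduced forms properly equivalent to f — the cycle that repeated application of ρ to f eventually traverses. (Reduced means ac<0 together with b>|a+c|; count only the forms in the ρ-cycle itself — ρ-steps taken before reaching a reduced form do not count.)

D = 377, ⌊√D⌋ = 19
river: ρ → (-8,5,11)
river: ρ → (11,17,-2)
river: ρ → (-2,19,2)
river: ρ → (2,17,-11)
river: ρ → (-11,5,8)
river: ρ → (8,11,-8)
ρ-cycle length = 6 (tail of 0 descent steps not counted)

6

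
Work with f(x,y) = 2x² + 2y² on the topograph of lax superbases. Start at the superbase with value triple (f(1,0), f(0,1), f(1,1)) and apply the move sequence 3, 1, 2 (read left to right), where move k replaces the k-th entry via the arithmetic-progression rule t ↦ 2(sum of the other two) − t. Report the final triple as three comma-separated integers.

start (2,2,4) = (f(1,0),f(0,1),f(1,1))
replace slot 3: 2·(2+2) − 4 = 4 → (2,2,4)
replace slot 1: 2·(2+4) − 2 = 10 → (10,2,4)
replace slot 2: 2·(10+4) − 2 = 26 → (10,26,4)

10,26,4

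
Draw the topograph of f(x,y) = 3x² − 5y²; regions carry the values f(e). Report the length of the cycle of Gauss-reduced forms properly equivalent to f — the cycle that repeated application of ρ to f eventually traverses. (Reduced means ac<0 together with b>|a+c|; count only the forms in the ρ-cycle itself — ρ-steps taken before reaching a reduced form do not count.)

D = 60, ⌊√D⌋ = 7
descent: ρ → (-5,0,3)
descent: ρ → (3,6,-2)  [lands on river]
river: ρ → (-2,6,3)
ρ-cycle length = 2 (tail of 2 descent steps not counted)

2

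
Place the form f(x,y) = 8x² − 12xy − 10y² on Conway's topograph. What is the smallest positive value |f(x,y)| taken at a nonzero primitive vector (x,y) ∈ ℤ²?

descent: ρ → (-10,12,8)  [lands on river]
river: ρ → (8,20,-2)
river: ρ → (-2,20,8)
river: ρ → (8,12,-10)
river: ρ → (-10,8,10)
river: ρ → (10,12,-8)
river: ρ → (-8,20,2)
river: ρ → (2,20,-8)
river: ρ → (-8,12,10)
river: ρ → (10,8,-10)
closes: descent 1, river 10
min |a| on river = 2

2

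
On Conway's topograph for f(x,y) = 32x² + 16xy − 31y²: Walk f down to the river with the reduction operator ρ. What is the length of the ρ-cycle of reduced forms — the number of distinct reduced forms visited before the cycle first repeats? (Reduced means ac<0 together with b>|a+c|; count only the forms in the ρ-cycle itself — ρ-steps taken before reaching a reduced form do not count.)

D = 4224, ⌊√D⌋ = 64
river: ρ → (-31,46,17)
river: ρ → (17,56,-16)
river: ρ → (-16,40,41)
river: ρ → (41,42,-15)
river: ρ → (-15,48,32)
river: ρ → (32,16,-31)
ρ-cycle length = 6 (tail of 0 descent steps not counted)

6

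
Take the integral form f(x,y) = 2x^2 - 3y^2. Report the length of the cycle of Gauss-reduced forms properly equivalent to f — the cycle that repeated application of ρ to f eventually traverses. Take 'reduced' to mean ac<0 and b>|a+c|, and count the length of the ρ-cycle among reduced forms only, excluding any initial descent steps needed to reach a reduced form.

D = 24, ⌊√D⌋ = 4
descent: ρ → (-3,0,2)
descent: ρ → (2,4,-1)  [lands on river]
river: ρ → (-1,4,2)
ρ-cycle length = 2 (tail of 2 descent steps not counted)

2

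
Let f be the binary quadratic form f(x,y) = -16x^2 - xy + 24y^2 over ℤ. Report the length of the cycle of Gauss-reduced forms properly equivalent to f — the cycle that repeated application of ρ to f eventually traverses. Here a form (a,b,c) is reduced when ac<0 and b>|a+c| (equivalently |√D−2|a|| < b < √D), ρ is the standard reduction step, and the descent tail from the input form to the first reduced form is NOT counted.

D = 1537, ⌊√D⌋ = 39
descent: ρ → (24,1,-16)
descent: ρ → (-16,31,9)  [lands on river]
river: ρ → (9,23,-28)
river: ρ → (-28,33,4)
river: ρ → (4,39,-1)
river: ρ → (-1,39,4)
river: ρ → (4,33,-28)
river: ρ → (-28,23,9)
river: ρ → (9,31,-16)
river: ρ → (-16,33,7)
river: ρ → (7,37,-6)
river: ρ → (-6,35,13)
river: ρ → (13,17,-24)
river: ρ → (-24,31,6)
river: ρ → (6,29,-29)
river: ρ → (-29,29,6)
river: ρ → (6,31,-24)
river: ρ → (-24,17,13)
river: ρ → (13,35,-6)
river: ρ → (-6,37,7)
river: ρ → (7,33,-16)
ρ-cycle length = 20 (tail of 2 descent steps not counted)

20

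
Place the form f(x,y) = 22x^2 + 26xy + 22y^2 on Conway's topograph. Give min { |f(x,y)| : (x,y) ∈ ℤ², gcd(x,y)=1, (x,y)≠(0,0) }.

translate: b→-18 (≡26 mod 44), so (22,26,22)→(22,-18,18)
flip: (22,-18,18)→(18,18,22)
reduced (well bottom): (18,18,22) with a≤c, −a<b≤a
well minimum = a = 18

18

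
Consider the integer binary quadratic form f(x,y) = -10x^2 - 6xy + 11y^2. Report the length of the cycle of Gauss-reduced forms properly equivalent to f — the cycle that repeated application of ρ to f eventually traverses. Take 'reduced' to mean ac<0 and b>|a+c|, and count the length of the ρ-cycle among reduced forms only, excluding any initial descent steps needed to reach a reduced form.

D = 476, ⌊√D⌋ = 21
descent: ρ → (11,6,-10)  [lands on river]
river: ρ → (-10,14,7)
river: ρ → (7,14,-10)
river: ρ → (-10,6,11)
river: ρ → (11,16,-5)
river: ρ → (-5,14,14)
river: ρ → (14,14,-5)
river: ρ → (-5,16,11)
ρ-cycle length = 8 (tail of 1 descent step not counted)

8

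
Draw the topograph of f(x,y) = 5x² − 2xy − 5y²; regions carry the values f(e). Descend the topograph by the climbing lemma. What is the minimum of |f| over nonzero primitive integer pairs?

descent: ρ → (-5,2,5)  [lands on river]
river: ρ → (5,8,-2)
river: ρ → (-2,8,5)
river: ρ → (5,2,-5)
river: ρ → (-5,8,2)
river: ρ → (2,8,-5)
closes: descent 1, river 6
min |a| on river = 2

2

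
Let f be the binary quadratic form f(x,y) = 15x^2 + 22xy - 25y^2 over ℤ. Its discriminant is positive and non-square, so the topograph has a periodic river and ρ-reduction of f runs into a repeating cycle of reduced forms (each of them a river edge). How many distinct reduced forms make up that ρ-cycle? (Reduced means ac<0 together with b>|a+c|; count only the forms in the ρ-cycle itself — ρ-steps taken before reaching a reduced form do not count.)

D = 1984, ⌊√D⌋ = 44
river: ρ → (-25,28,12)
river: ρ → (12,44,-1)
river: ρ → (-1,44,12)
river: ρ → (12,28,-25)
river: ρ → (-25,22,15)
river: ρ → (15,38,-9)
river: ρ → (-9,34,23)
river: ρ → (23,12,-20)
river: ρ → (-20,28,15)
river: ρ → (15,32,-16)
river: ρ → (-16,32,15)
river: ρ → (15,28,-20)
river: ρ → (-20,12,23)
river: ρ → (23,34,-9)
river: ρ → (-9,38,15)
river: ρ → (15,22,-25)
ρ-cycle length = 16 (tail of 0 descent steps not counted)

16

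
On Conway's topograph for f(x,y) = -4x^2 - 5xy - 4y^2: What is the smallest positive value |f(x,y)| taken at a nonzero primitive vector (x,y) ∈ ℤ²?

translate: b→-3 (≡5 mod 8), so (4,5,4)→(4,-3,3)
flip: (4,-3,3)→(3,3,4)
reduced (well bottom): (3,3,4) with a≤c, −a<b≤a
well minimum |f| = |-3| = 3 (negative-definite)

3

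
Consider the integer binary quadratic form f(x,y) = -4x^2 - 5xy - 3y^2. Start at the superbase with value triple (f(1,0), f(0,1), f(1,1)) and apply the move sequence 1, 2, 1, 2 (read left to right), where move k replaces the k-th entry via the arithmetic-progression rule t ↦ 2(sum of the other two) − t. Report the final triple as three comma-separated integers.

start (-4,-3,-12) = (f(1,0),f(0,1),f(1,1))
replace slot 1: 2·((-3)+(-12)) − (-4) = -26 → (-26,-3,-12)
replace slot 2: 2·((-26)+(-12)) − (-3) = -73 → (-26,-73,-12)
replace slot 1: 2·((-73)+(-12)) − (-26) = -144 → (-144,-73,-12)
replace slot 2: 2·((-144)+(-12)) − (-73) = -239 → (-144,-239,-12)

-144,-239,-12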